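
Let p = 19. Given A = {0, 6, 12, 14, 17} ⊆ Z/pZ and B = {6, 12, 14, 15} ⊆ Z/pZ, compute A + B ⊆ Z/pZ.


Work in Z/19Z: reduce every sum a + b modulo 19.
Enumerate all 20 pairs:
a = 0: 0+6=6, 0+12=12, 0+14=14, 0+15=15
a = 6: 6+6=12, 6+12=18, 6+14=1, 6+15=2
a = 12: 12+6=18, 12+12=5, 12+14=7, 12+15=8
a = 14: 14+6=1, 14+12=7, 14+14=9, 14+15=10
a = 17: 17+6=4, 17+12=10, 17+14=12, 17+15=13
Distinct residues collected: {1, 2, 4, 5, 6, 7, 8, 9, 10, 12, 13, 14, 15, 18}
|A + B| = 14 (out of 19 total residues).

A + B = {1, 2, 4, 5, 6, 7, 8, 9, 10, 12, 13, 14, 15, 18}


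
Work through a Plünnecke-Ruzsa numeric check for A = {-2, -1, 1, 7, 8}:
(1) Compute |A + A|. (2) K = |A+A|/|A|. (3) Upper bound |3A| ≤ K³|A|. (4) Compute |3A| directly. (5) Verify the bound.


|A| = 5.
Step 1: Compute A + A by enumerating all 25 pairs.
A + A = {-4, -3, -2, -1, 0, 2, 5, 6, 7, 8, 9, 14, 15, 16}, so |A + A| = 14.
Step 2: Doubling constant K = |A + A|/|A| = 14/5 = 14/5 ≈ 2.8000.
Step 3: Plünnecke-Ruzsa gives |3A| ≤ K³·|A| = (2.8000)³ · 5 ≈ 109.7600.
Step 4: Compute 3A = A + A + A directly by enumerating all triples (a,b,c) ∈ A³; |3A| = 26.
Step 5: Check 26 ≤ 109.7600? Yes ✓.

K = 14/5, Plünnecke-Ruzsa bound K³|A| ≈ 109.7600, |3A| = 26, inequality holds.


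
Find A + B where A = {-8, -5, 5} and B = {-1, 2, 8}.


A + B = {a + b : a ∈ A, b ∈ B}.
Enumerate all |A|·|B| = 3·3 = 9 pairs (a, b) and collect distinct sums.
a = -8: -8+-1=-9, -8+2=-6, -8+8=0
a = -5: -5+-1=-6, -5+2=-3, -5+8=3
a = 5: 5+-1=4, 5+2=7, 5+8=13
Collecting distinct sums: A + B = {-9, -6, -3, 0, 3, 4, 7, 13}
|A + B| = 8

A + B = {-9, -6, -3, 0, 3, 4, 7, 13}


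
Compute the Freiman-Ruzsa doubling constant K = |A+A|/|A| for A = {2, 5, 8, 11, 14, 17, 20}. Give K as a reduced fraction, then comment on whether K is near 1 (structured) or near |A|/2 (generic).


|A| = 7.
Compute A + A by enumerating all 49 pairs.
A + A = {4, 7, 10, 13, 16, 19, 22, 25, 28, 31, 34, 37, 40}, so |A + A| = 13.
K = |A + A| / |A| = 13/7 (already in lowest terms) ≈ 1.8571.
Reference: AP of size 7 gives K = 13/7 ≈ 1.8571; a fully generic set of size 7 gives K ≈ 4.0000.

|A| = 7, |A + A| = 13, K = 13/7.


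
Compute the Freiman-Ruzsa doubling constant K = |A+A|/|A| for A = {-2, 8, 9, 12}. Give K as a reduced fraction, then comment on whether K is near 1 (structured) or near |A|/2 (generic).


|A| = 4.
Compute A + A by enumerating all 16 pairs.
A + A = {-4, 6, 7, 10, 16, 17, 18, 20, 21, 24}, so |A + A| = 10.
K = |A + A| / |A| = 10/4 = 5/2 ≈ 2.5000.
Reference: AP of size 4 gives K = 7/4 ≈ 1.7500; a fully generic set of size 4 gives K ≈ 2.5000.

|A| = 4, |A + A| = 10, K = 10/4 = 5/2.


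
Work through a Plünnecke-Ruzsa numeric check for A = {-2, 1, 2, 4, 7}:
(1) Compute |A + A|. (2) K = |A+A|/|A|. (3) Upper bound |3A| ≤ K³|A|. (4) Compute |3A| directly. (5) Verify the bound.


|A| = 5.
Step 1: Compute A + A by enumerating all 25 pairs.
A + A = {-4, -1, 0, 2, 3, 4, 5, 6, 8, 9, 11, 14}, so |A + A| = 12.
Step 2: Doubling constant K = |A + A|/|A| = 12/5 = 12/5 ≈ 2.4000.
Step 3: Plünnecke-Ruzsa gives |3A| ≤ K³·|A| = (2.4000)³ · 5 ≈ 69.1200.
Step 4: Compute 3A = A + A + A directly by enumerating all triples (a,b,c) ∈ A³; |3A| = 21.
Step 5: Check 21 ≤ 69.1200? Yes ✓.

K = 12/5, Plünnecke-Ruzsa bound K³|A| ≈ 69.1200, |3A| = 21, inequality holds.


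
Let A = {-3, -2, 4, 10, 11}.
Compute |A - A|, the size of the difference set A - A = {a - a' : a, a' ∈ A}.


A - A = {a - a' : a, a' ∈ A}; |A| = 5.
Bounds: 2|A|-1 ≤ |A - A| ≤ |A|² - |A| + 1, i.e. 9 ≤ |A - A| ≤ 21.
Note: 0 ∈ A - A always (from a - a). The set is symmetric: if d ∈ A - A then -d ∈ A - A.
Enumerate nonzero differences d = a - a' with a > a' (then include -d):
Positive differences: {1, 6, 7, 12, 13, 14}
Full difference set: {0} ∪ (positive diffs) ∪ (negative diffs).
|A - A| = 1 + 2·6 = 13 (matches direct enumeration: 13).

|A - A| = 13


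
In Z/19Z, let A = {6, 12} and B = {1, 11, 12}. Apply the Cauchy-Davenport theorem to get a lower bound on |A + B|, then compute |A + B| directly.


Cauchy-Davenport: |A + B| ≥ min(p, |A| + |B| - 1) for A, B nonempty in Z/pZ.
|A| = 2, |B| = 3, p = 19.
CD lower bound = min(19, 2 + 3 - 1) = min(19, 4) = 4.
Compute A + B mod 19 directly:
a = 6: 6+1=7, 6+11=17, 6+12=18
a = 12: 12+1=13, 12+11=4, 12+12=5
A + B = {4, 5, 7, 13, 17, 18}, so |A + B| = 6.
Verify: 6 ≥ 4? Yes ✓.

CD lower bound = 4, actual |A + B| = 6.


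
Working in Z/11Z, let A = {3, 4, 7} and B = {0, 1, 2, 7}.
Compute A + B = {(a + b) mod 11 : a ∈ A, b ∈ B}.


Work in Z/11Z: reduce every sum a + b modulo 11.
Enumerate all 12 pairs:
a = 3: 3+0=3, 3+1=4, 3+2=5, 3+7=10
a = 4: 4+0=4, 4+1=5, 4+2=6, 4+7=0
a = 7: 7+0=7, 7+1=8, 7+2=9, 7+7=3
Distinct residues collected: {0, 3, 4, 5, 6, 7, 8, 9, 10}
|A + B| = 9 (out of 11 total residues).

A + B = {0, 3, 4, 5, 6, 7, 8, 9, 10}


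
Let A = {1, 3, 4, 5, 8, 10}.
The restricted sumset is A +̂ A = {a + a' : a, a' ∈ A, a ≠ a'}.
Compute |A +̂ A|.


Restricted sumset: A +̂ A = {a + a' : a ∈ A, a' ∈ A, a ≠ a'}.
Equivalently, take A + A and drop any sum 2a that is achievable ONLY as a + a for a ∈ A (i.e. sums representable only with equal summands).
Enumerate pairs (a, a') with a < a' (symmetric, so each unordered pair gives one sum; this covers all a ≠ a'):
  1 + 3 = 4
  1 + 4 = 5
  1 + 5 = 6
  1 + 8 = 9
  1 + 10 = 11
  3 + 4 = 7
  3 + 5 = 8
  3 + 8 = 11
  3 + 10 = 13
  4 + 5 = 9
  4 + 8 = 12
  4 + 10 = 14
  5 + 8 = 13
  5 + 10 = 15
  8 + 10 = 18
Collected distinct sums: {4, 5, 6, 7, 8, 9, 11, 12, 13, 14, 15, 18}
|A +̂ A| = 12
(Reference bound: |A +̂ A| ≥ 2|A| - 3 for |A| ≥ 2, with |A| = 6 giving ≥ 9.)

|A +̂ A| = 12


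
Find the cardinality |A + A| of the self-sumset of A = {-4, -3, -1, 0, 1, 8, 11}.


A + A = {a + a' : a, a' ∈ A}; |A| = 7.
General bounds: 2|A| - 1 ≤ |A + A| ≤ |A|(|A|+1)/2, i.e. 13 ≤ |A + A| ≤ 28.
Lower bound 2|A|-1 is attained iff A is an arithmetic progression.
Enumerate sums a + a' for a ≤ a' (symmetric, so this suffices):
a = -4: -4+-4=-8, -4+-3=-7, -4+-1=-5, -4+0=-4, -4+1=-3, -4+8=4, -4+11=7
a = -3: -3+-3=-6, -3+-1=-4, -3+0=-3, -3+1=-2, -3+8=5, -3+11=8
a = -1: -1+-1=-2, -1+0=-1, -1+1=0, -1+8=7, -1+11=10
a = 0: 0+0=0, 0+1=1, 0+8=8, 0+11=11
a = 1: 1+1=2, 1+8=9, 1+11=12
a = 8: 8+8=16, 8+11=19
a = 11: 11+11=22
Distinct sums: {-8, -7, -6, -5, -4, -3, -2, -1, 0, 1, 2, 4, 5, 7, 8, 9, 10, 11, 12, 16, 19, 22}
|A + A| = 22

|A + A| = 22


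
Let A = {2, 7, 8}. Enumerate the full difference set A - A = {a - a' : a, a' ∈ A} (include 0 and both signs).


A - A = {a - a' : a, a' ∈ A}.
Compute a - a' for each ordered pair (a, a'):
a = 2: 2-2=0, 2-7=-5, 2-8=-6
a = 7: 7-2=5, 7-7=0, 7-8=-1
a = 8: 8-2=6, 8-7=1, 8-8=0
Collecting distinct values (and noting 0 appears from a-a):
A - A = {-6, -5, -1, 0, 1, 5, 6}
|A - A| = 7

A - A = {-6, -5, -1, 0, 1, 5, 6}


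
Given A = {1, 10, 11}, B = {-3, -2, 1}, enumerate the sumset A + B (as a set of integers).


A + B = {a + b : a ∈ A, b ∈ B}.
Enumerate all |A|·|B| = 3·3 = 9 pairs (a, b) and collect distinct sums.
a = 1: 1+-3=-2, 1+-2=-1, 1+1=2
a = 10: 10+-3=7, 10+-2=8, 10+1=11
a = 11: 11+-3=8, 11+-2=9, 11+1=12
Collecting distinct sums: A + B = {-2, -1, 2, 7, 8, 9, 11, 12}
|A + B| = 8

A + B = {-2, -1, 2, 7, 8, 9, 11, 12}


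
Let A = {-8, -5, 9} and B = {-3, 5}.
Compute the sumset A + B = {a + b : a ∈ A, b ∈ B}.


A + B = {a + b : a ∈ A, b ∈ B}.
Enumerate all |A|·|B| = 3·2 = 6 pairs (a, b) and collect distinct sums.
a = -8: -8+-3=-11, -8+5=-3
a = -5: -5+-3=-8, -5+5=0
a = 9: 9+-3=6, 9+5=14
Collecting distinct sums: A + B = {-11, -8, -3, 0, 6, 14}
|A + B| = 6

A + B = {-11, -8, -3, 0, 6, 14}


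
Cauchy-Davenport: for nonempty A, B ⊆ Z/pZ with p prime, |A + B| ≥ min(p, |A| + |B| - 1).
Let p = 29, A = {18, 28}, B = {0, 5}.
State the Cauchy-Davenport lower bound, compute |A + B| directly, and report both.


Cauchy-Davenport: |A + B| ≥ min(p, |A| + |B| - 1) for A, B nonempty in Z/pZ.
|A| = 2, |B| = 2, p = 29.
CD lower bound = min(29, 2 + 2 - 1) = min(29, 3) = 3.
Compute A + B mod 29 directly:
a = 18: 18+0=18, 18+5=23
a = 28: 28+0=28, 28+5=4
A + B = {4, 18, 23, 28}, so |A + B| = 4.
Verify: 4 ≥ 3? Yes ✓.

CD lower bound = 3, actual |A + B| = 4.


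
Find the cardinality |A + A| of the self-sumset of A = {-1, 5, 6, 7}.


A + A = {a + a' : a, a' ∈ A}; |A| = 4.
General bounds: 2|A| - 1 ≤ |A + A| ≤ |A|(|A|+1)/2, i.e. 7 ≤ |A + A| ≤ 10.
Lower bound 2|A|-1 is attained iff A is an arithmetic progression.
Enumerate sums a + a' for a ≤ a' (symmetric, so this suffices):
a = -1: -1+-1=-2, -1+5=4, -1+6=5, -1+7=6
a = 5: 5+5=10, 5+6=11, 5+7=12
a = 6: 6+6=12, 6+7=13
a = 7: 7+7=14
Distinct sums: {-2, 4, 5, 6, 10, 11, 12, 13, 14}
|A + A| = 9

|A + A| = 9


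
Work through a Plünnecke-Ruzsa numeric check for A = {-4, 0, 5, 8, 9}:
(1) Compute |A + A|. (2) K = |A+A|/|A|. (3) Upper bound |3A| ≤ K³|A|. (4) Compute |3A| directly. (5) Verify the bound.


|A| = 5.
Step 1: Compute A + A by enumerating all 25 pairs.
A + A = {-8, -4, 0, 1, 4, 5, 8, 9, 10, 13, 14, 16, 17, 18}, so |A + A| = 14.
Step 2: Doubling constant K = |A + A|/|A| = 14/5 = 14/5 ≈ 2.8000.
Step 3: Plünnecke-Ruzsa gives |3A| ≤ K³·|A| = (2.8000)³ · 5 ≈ 109.7600.
Step 4: Compute 3A = A + A + A directly by enumerating all triples (a,b,c) ∈ A³; |3A| = 27.
Step 5: Check 27 ≤ 109.7600? Yes ✓.

K = 14/5, Plünnecke-Ruzsa bound K³|A| ≈ 109.7600, |3A| = 27, inequality holds.


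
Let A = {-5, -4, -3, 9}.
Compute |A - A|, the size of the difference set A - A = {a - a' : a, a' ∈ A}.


A - A = {a - a' : a, a' ∈ A}; |A| = 4.
Bounds: 2|A|-1 ≤ |A - A| ≤ |A|² - |A| + 1, i.e. 7 ≤ |A - A| ≤ 13.
Note: 0 ∈ A - A always (from a - a). The set is symmetric: if d ∈ A - A then -d ∈ A - A.
Enumerate nonzero differences d = a - a' with a > a' (then include -d):
Positive differences: {1, 2, 12, 13, 14}
Full difference set: {0} ∪ (positive diffs) ∪ (negative diffs).
|A - A| = 1 + 2·5 = 11 (matches direct enumeration: 11).

|A - A| = 11


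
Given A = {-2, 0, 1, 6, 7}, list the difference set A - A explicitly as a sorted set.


A - A = {a - a' : a, a' ∈ A}.
Compute a - a' for each ordered pair (a, a'):
a = -2: -2--2=0, -2-0=-2, -2-1=-3, -2-6=-8, -2-7=-9
a = 0: 0--2=2, 0-0=0, 0-1=-1, 0-6=-6, 0-7=-7
a = 1: 1--2=3, 1-0=1, 1-1=0, 1-6=-5, 1-7=-6
a = 6: 6--2=8, 6-0=6, 6-1=5, 6-6=0, 6-7=-1
a = 7: 7--2=9, 7-0=7, 7-1=6, 7-6=1, 7-7=0
Collecting distinct values (and noting 0 appears from a-a):
A - A = {-9, -8, -7, -6, -5, -3, -2, -1, 0, 1, 2, 3, 5, 6, 7, 8, 9}
|A - A| = 17

A - A = {-9, -8, -7, -6, -5, -3, -2, -1, 0, 1, 2, 3, 5, 6, 7, 8, 9}


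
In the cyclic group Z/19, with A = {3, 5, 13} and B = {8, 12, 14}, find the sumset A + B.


Work in Z/19Z: reduce every sum a + b modulo 19.
Enumerate all 9 pairs:
a = 3: 3+8=11, 3+12=15, 3+14=17
a = 5: 5+8=13, 5+12=17, 5+14=0
a = 13: 13+8=2, 13+12=6, 13+14=8
Distinct residues collected: {0, 2, 6, 8, 11, 13, 15, 17}
|A + B| = 8 (out of 19 total residues).

A + B = {0, 2, 6, 8, 11, 13, 15, 17}


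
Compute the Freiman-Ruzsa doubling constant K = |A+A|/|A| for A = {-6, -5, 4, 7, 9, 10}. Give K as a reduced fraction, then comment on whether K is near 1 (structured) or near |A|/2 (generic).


|A| = 6.
Compute A + A by enumerating all 36 pairs.
A + A = {-12, -11, -10, -2, -1, 1, 2, 3, 4, 5, 8, 11, 13, 14, 16, 17, 18, 19, 20}, so |A + A| = 19.
K = |A + A| / |A| = 19/6 (already in lowest terms) ≈ 3.1667.
Reference: AP of size 6 gives K = 11/6 ≈ 1.8333; a fully generic set of size 6 gives K ≈ 3.5000.

|A| = 6, |A + A| = 19, K = 19/6.


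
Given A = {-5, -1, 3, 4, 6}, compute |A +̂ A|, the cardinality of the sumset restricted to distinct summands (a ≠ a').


Restricted sumset: A +̂ A = {a + a' : a ∈ A, a' ∈ A, a ≠ a'}.
Equivalently, take A + A and drop any sum 2a that is achievable ONLY as a + a for a ∈ A (i.e. sums representable only with equal summands).
Enumerate pairs (a, a') with a < a' (symmetric, so each unordered pair gives one sum; this covers all a ≠ a'):
  -5 + -1 = -6
  -5 + 3 = -2
  -5 + 4 = -1
  -5 + 6 = 1
  -1 + 3 = 2
  -1 + 4 = 3
  -1 + 6 = 5
  3 + 4 = 7
  3 + 6 = 9
  4 + 6 = 10
Collected distinct sums: {-6, -2, -1, 1, 2, 3, 5, 7, 9, 10}
|A +̂ A| = 10
(Reference bound: |A +̂ A| ≥ 2|A| - 3 for |A| ≥ 2, with |A| = 5 giving ≥ 7.)

|A +̂ A| = 10


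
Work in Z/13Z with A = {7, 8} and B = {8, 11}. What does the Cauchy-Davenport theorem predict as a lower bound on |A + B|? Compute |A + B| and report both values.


Cauchy-Davenport: |A + B| ≥ min(p, |A| + |B| - 1) for A, B nonempty in Z/pZ.
|A| = 2, |B| = 2, p = 13.
CD lower bound = min(13, 2 + 2 - 1) = min(13, 3) = 3.
Compute A + B mod 13 directly:
a = 7: 7+8=2, 7+11=5
a = 8: 8+8=3, 8+11=6
A + B = {2, 3, 5, 6}, so |A + B| = 4.
Verify: 4 ≥ 3? Yes ✓.

CD lower bound = 3, actual |A + B| = 4.


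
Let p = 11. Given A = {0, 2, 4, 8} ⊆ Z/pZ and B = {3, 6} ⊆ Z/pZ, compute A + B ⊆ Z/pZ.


Work in Z/11Z: reduce every sum a + b modulo 11.
Enumerate all 8 pairs:
a = 0: 0+3=3, 0+6=6
a = 2: 2+3=5, 2+6=8
a = 4: 4+3=7, 4+6=10
a = 8: 8+3=0, 8+6=3
Distinct residues collected: {0, 3, 5, 6, 7, 8, 10}
|A + B| = 7 (out of 11 total residues).

A + B = {0, 3, 5, 6, 7, 8, 10}


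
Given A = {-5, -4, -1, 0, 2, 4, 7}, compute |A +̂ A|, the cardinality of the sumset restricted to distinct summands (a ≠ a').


Restricted sumset: A +̂ A = {a + a' : a ∈ A, a' ∈ A, a ≠ a'}.
Equivalently, take A + A and drop any sum 2a that is achievable ONLY as a + a for a ∈ A (i.e. sums representable only with equal summands).
Enumerate pairs (a, a') with a < a' (symmetric, so each unordered pair gives one sum; this covers all a ≠ a'):
  -5 + -4 = -9
  -5 + -1 = -6
  -5 + 0 = -5
  -5 + 2 = -3
  -5 + 4 = -1
  -5 + 7 = 2
  -4 + -1 = -5
  -4 + 0 = -4
  -4 + 2 = -2
  -4 + 4 = 0
  -4 + 7 = 3
  -1 + 0 = -1
  -1 + 2 = 1
  -1 + 4 = 3
  -1 + 7 = 6
  0 + 2 = 2
  0 + 4 = 4
  0 + 7 = 7
  2 + 4 = 6
  2 + 7 = 9
  4 + 7 = 11
Collected distinct sums: {-9, -6, -5, -4, -3, -2, -1, 0, 1, 2, 3, 4, 6, 7, 9, 11}
|A +̂ A| = 16
(Reference bound: |A +̂ A| ≥ 2|A| - 3 for |A| ≥ 2, with |A| = 7 giving ≥ 11.)

|A +̂ A| = 16


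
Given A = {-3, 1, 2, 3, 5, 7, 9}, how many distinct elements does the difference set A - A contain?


A - A = {a - a' : a, a' ∈ A}; |A| = 7.
Bounds: 2|A|-1 ≤ |A - A| ≤ |A|² - |A| + 1, i.e. 13 ≤ |A - A| ≤ 43.
Note: 0 ∈ A - A always (from a - a). The set is symmetric: if d ∈ A - A then -d ∈ A - A.
Enumerate nonzero differences d = a - a' with a > a' (then include -d):
Positive differences: {1, 2, 3, 4, 5, 6, 7, 8, 10, 12}
Full difference set: {0} ∪ (positive diffs) ∪ (negative diffs).
|A - A| = 1 + 2·10 = 21 (matches direct enumeration: 21).

|A - A| = 21


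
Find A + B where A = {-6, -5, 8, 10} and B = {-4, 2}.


A + B = {a + b : a ∈ A, b ∈ B}.
Enumerate all |A|·|B| = 4·2 = 8 pairs (a, b) and collect distinct sums.
a = -6: -6+-4=-10, -6+2=-4
a = -5: -5+-4=-9, -5+2=-3
a = 8: 8+-4=4, 8+2=10
a = 10: 10+-4=6, 10+2=12
Collecting distinct sums: A + B = {-10, -9, -4, -3, 4, 6, 10, 12}
|A + B| = 8

A + B = {-10, -9, -4, -3, 4, 6, 10, 12}


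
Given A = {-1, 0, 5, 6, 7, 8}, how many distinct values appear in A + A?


A + A = {a + a' : a, a' ∈ A}; |A| = 6.
General bounds: 2|A| - 1 ≤ |A + A| ≤ |A|(|A|+1)/2, i.e. 11 ≤ |A + A| ≤ 21.
Lower bound 2|A|-1 is attained iff A is an arithmetic progression.
Enumerate sums a + a' for a ≤ a' (symmetric, so this suffices):
a = -1: -1+-1=-2, -1+0=-1, -1+5=4, -1+6=5, -1+7=6, -1+8=7
a = 0: 0+0=0, 0+5=5, 0+6=6, 0+7=7, 0+8=8
a = 5: 5+5=10, 5+6=11, 5+7=12, 5+8=13
a = 6: 6+6=12, 6+7=13, 6+8=14
a = 7: 7+7=14, 7+8=15
a = 8: 8+8=16
Distinct sums: {-2, -1, 0, 4, 5, 6, 7, 8, 10, 11, 12, 13, 14, 15, 16}
|A + A| = 15

|A + A| = 15


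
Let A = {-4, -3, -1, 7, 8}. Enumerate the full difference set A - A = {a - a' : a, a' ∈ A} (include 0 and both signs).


A - A = {a - a' : a, a' ∈ A}.
Compute a - a' for each ordered pair (a, a'):
a = -4: -4--4=0, -4--3=-1, -4--1=-3, -4-7=-11, -4-8=-12
a = -3: -3--4=1, -3--3=0, -3--1=-2, -3-7=-10, -3-8=-11
a = -1: -1--4=3, -1--3=2, -1--1=0, -1-7=-8, -1-8=-9
a = 7: 7--4=11, 7--3=10, 7--1=8, 7-7=0, 7-8=-1
a = 8: 8--4=12, 8--3=11, 8--1=9, 8-7=1, 8-8=0
Collecting distinct values (and noting 0 appears from a-a):
A - A = {-12, -11, -10, -9, -8, -3, -2, -1, 0, 1, 2, 3, 8, 9, 10, 11, 12}
|A - A| = 17

A - A = {-12, -11, -10, -9, -8, -3, -2, -1, 0, 1, 2, 3, 8, 9, 10, 11, 12}


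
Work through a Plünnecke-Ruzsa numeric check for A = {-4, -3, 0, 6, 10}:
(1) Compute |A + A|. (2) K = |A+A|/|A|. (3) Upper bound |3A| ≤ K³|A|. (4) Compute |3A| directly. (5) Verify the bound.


|A| = 5.
Step 1: Compute A + A by enumerating all 25 pairs.
A + A = {-8, -7, -6, -4, -3, 0, 2, 3, 6, 7, 10, 12, 16, 20}, so |A + A| = 14.
Step 2: Doubling constant K = |A + A|/|A| = 14/5 = 14/5 ≈ 2.8000.
Step 3: Plünnecke-Ruzsa gives |3A| ≤ K³·|A| = (2.8000)³ · 5 ≈ 109.7600.
Step 4: Compute 3A = A + A + A directly by enumerating all triples (a,b,c) ∈ A³; |3A| = 29.
Step 5: Check 29 ≤ 109.7600? Yes ✓.

K = 14/5, Plünnecke-Ruzsa bound K³|A| ≈ 109.7600, |3A| = 29, inequality holds.


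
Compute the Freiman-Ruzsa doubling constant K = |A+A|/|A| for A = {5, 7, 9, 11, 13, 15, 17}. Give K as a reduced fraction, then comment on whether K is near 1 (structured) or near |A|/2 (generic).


|A| = 7.
Compute A + A by enumerating all 49 pairs.
A + A = {10, 12, 14, 16, 18, 20, 22, 24, 26, 28, 30, 32, 34}, so |A + A| = 13.
K = |A + A| / |A| = 13/7 (already in lowest terms) ≈ 1.8571.
Reference: AP of size 7 gives K = 13/7 ≈ 1.8571; a fully generic set of size 7 gives K ≈ 4.0000.

|A| = 7, |A + A| = 13, K = 13/7.


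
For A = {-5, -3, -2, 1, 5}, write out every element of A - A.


A - A = {a - a' : a, a' ∈ A}.
Compute a - a' for each ordered pair (a, a'):
a = -5: -5--5=0, -5--3=-2, -5--2=-3, -5-1=-6, -5-5=-10
a = -3: -3--5=2, -3--3=0, -3--2=-1, -3-1=-4, -3-5=-8
a = -2: -2--5=3, -2--3=1, -2--2=0, -2-1=-3, -2-5=-7
a = 1: 1--5=6, 1--3=4, 1--2=3, 1-1=0, 1-5=-4
a = 5: 5--5=10, 5--3=8, 5--2=7, 5-1=4, 5-5=0
Collecting distinct values (and noting 0 appears from a-a):
A - A = {-10, -8, -7, -6, -4, -3, -2, -1, 0, 1, 2, 3, 4, 6, 7, 8, 10}
|A - A| = 17

A - A = {-10, -8, -7, -6, -4, -3, -2, -1, 0, 1, 2, 3, 4, 6, 7, 8, 10}


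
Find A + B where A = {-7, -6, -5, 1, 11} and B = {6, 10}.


A + B = {a + b : a ∈ A, b ∈ B}.
Enumerate all |A|·|B| = 5·2 = 10 pairs (a, b) and collect distinct sums.
a = -7: -7+6=-1, -7+10=3
a = -6: -6+6=0, -6+10=4
a = -5: -5+6=1, -5+10=5
a = 1: 1+6=7, 1+10=11
a = 11: 11+6=17, 11+10=21
Collecting distinct sums: A + B = {-1, 0, 1, 3, 4, 5, 7, 11, 17, 21}
|A + B| = 10

A + B = {-1, 0, 1, 3, 4, 5, 7, 11, 17, 21}


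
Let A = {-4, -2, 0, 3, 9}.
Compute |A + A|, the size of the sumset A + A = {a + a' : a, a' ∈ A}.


A + A = {a + a' : a, a' ∈ A}; |A| = 5.
General bounds: 2|A| - 1 ≤ |A + A| ≤ |A|(|A|+1)/2, i.e. 9 ≤ |A + A| ≤ 15.
Lower bound 2|A|-1 is attained iff A is an arithmetic progression.
Enumerate sums a + a' for a ≤ a' (symmetric, so this suffices):
a = -4: -4+-4=-8, -4+-2=-6, -4+0=-4, -4+3=-1, -4+9=5
a = -2: -2+-2=-4, -2+0=-2, -2+3=1, -2+9=7
a = 0: 0+0=0, 0+3=3, 0+9=9
a = 3: 3+3=6, 3+9=12
a = 9: 9+9=18
Distinct sums: {-8, -6, -4, -2, -1, 0, 1, 3, 5, 6, 7, 9, 12, 18}
|A + A| = 14

|A + A| = 14


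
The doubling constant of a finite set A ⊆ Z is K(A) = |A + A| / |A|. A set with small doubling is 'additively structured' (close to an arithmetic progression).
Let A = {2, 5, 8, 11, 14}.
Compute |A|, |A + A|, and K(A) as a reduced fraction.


|A| = 5.
Compute A + A by enumerating all 25 pairs.
A + A = {4, 7, 10, 13, 16, 19, 22, 25, 28}, so |A + A| = 9.
K = |A + A| / |A| = 9/5 (already in lowest terms) ≈ 1.8000.
Reference: AP of size 5 gives K = 9/5 ≈ 1.8000; a fully generic set of size 5 gives K ≈ 3.0000.

|A| = 5, |A + A| = 9, K = 9/5.


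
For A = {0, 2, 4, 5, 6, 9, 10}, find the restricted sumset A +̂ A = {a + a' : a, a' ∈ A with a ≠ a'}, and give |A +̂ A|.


Restricted sumset: A +̂ A = {a + a' : a ∈ A, a' ∈ A, a ≠ a'}.
Equivalently, take A + A and drop any sum 2a that is achievable ONLY as a + a for a ∈ A (i.e. sums representable only with equal summands).
Enumerate pairs (a, a') with a < a' (symmetric, so each unordered pair gives one sum; this covers all a ≠ a'):
  0 + 2 = 2
  0 + 4 = 4
  0 + 5 = 5
  0 + 6 = 6
  0 + 9 = 9
  0 + 10 = 10
  2 + 4 = 6
  2 + 5 = 7
  2 + 6 = 8
  2 + 9 = 11
  2 + 10 = 12
  4 + 5 = 9
  4 + 6 = 10
  4 + 9 = 13
  4 + 10 = 14
  5 + 6 = 11
  5 + 9 = 14
  5 + 10 = 15
  6 + 9 = 15
  6 + 10 = 16
  9 + 10 = 19
Collected distinct sums: {2, 4, 5, 6, 7, 8, 9, 10, 11, 12, 13, 14, 15, 16, 19}
|A +̂ A| = 15
(Reference bound: |A +̂ A| ≥ 2|A| - 3 for |A| ≥ 2, with |A| = 7 giving ≥ 11.)

|A +̂ A| = 15


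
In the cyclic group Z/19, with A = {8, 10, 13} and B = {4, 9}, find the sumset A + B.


Work in Z/19Z: reduce every sum a + b modulo 19.
Enumerate all 6 pairs:
a = 8: 8+4=12, 8+9=17
a = 10: 10+4=14, 10+9=0
a = 13: 13+4=17, 13+9=3
Distinct residues collected: {0, 3, 12, 14, 17}
|A + B| = 5 (out of 19 total residues).

A + B = {0, 3, 12, 14, 17}


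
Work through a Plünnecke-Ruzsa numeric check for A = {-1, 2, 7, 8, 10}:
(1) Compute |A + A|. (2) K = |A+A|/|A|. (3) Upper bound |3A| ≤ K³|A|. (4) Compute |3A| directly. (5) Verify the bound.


|A| = 5.
Step 1: Compute A + A by enumerating all 25 pairs.
A + A = {-2, 1, 4, 6, 7, 9, 10, 12, 14, 15, 16, 17, 18, 20}, so |A + A| = 14.
Step 2: Doubling constant K = |A + A|/|A| = 14/5 = 14/5 ≈ 2.8000.
Step 3: Plünnecke-Ruzsa gives |3A| ≤ K³·|A| = (2.8000)³ · 5 ≈ 109.7600.
Step 4: Compute 3A = A + A + A directly by enumerating all triples (a,b,c) ∈ A³; |3A| = 26.
Step 5: Check 26 ≤ 109.7600? Yes ✓.

K = 14/5, Plünnecke-Ruzsa bound K³|A| ≈ 109.7600, |3A| = 26, inequality holds.


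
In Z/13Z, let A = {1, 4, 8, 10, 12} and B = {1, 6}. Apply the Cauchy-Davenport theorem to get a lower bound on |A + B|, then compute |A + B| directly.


Cauchy-Davenport: |A + B| ≥ min(p, |A| + |B| - 1) for A, B nonempty in Z/pZ.
|A| = 5, |B| = 2, p = 13.
CD lower bound = min(13, 5 + 2 - 1) = min(13, 6) = 6.
Compute A + B mod 13 directly:
a = 1: 1+1=2, 1+6=7
a = 4: 4+1=5, 4+6=10
a = 8: 8+1=9, 8+6=1
a = 10: 10+1=11, 10+6=3
a = 12: 12+1=0, 12+6=5
A + B = {0, 1, 2, 3, 5, 7, 9, 10, 11}, so |A + B| = 9.
Verify: 9 ≥ 6? Yes ✓.

CD lower bound = 6, actual |A + B| = 9.


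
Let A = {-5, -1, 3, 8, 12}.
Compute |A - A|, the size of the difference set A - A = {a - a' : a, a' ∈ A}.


A - A = {a - a' : a, a' ∈ A}; |A| = 5.
Bounds: 2|A|-1 ≤ |A - A| ≤ |A|² - |A| + 1, i.e. 9 ≤ |A - A| ≤ 21.
Note: 0 ∈ A - A always (from a - a). The set is symmetric: if d ∈ A - A then -d ∈ A - A.
Enumerate nonzero differences d = a - a' with a > a' (then include -d):
Positive differences: {4, 5, 8, 9, 13, 17}
Full difference set: {0} ∪ (positive diffs) ∪ (negative diffs).
|A - A| = 1 + 2·6 = 13 (matches direct enumeration: 13).

|A - A| = 13


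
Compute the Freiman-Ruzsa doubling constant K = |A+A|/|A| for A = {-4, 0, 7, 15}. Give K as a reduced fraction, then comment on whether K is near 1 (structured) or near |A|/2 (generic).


|A| = 4.
Compute A + A by enumerating all 16 pairs.
A + A = {-8, -4, 0, 3, 7, 11, 14, 15, 22, 30}, so |A + A| = 10.
K = |A + A| / |A| = 10/4 = 5/2 ≈ 2.5000.
Reference: AP of size 4 gives K = 7/4 ≈ 1.7500; a fully generic set of size 4 gives K ≈ 2.5000.

|A| = 4, |A + A| = 10, K = 10/4 = 5/2.


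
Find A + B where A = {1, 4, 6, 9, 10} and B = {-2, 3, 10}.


A + B = {a + b : a ∈ A, b ∈ B}.
Enumerate all |A|·|B| = 5·3 = 15 pairs (a, b) and collect distinct sums.
a = 1: 1+-2=-1, 1+3=4, 1+10=11
a = 4: 4+-2=2, 4+3=7, 4+10=14
a = 6: 6+-2=4, 6+3=9, 6+10=16
a = 9: 9+-2=7, 9+3=12, 9+10=19
a = 10: 10+-2=8, 10+3=13, 10+10=20
Collecting distinct sums: A + B = {-1, 2, 4, 7, 8, 9, 11, 12, 13, 14, 16, 19, 20}
|A + B| = 13

A + B = {-1, 2, 4, 7, 8, 9, 11, 12, 13, 14, 16, 19, 20}


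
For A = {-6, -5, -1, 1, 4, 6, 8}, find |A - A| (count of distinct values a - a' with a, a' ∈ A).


A - A = {a - a' : a, a' ∈ A}; |A| = 7.
Bounds: 2|A|-1 ≤ |A - A| ≤ |A|² - |A| + 1, i.e. 13 ≤ |A - A| ≤ 43.
Note: 0 ∈ A - A always (from a - a). The set is symmetric: if d ∈ A - A then -d ∈ A - A.
Enumerate nonzero differences d = a - a' with a > a' (then include -d):
Positive differences: {1, 2, 3, 4, 5, 6, 7, 9, 10, 11, 12, 13, 14}
Full difference set: {0} ∪ (positive diffs) ∪ (negative diffs).
|A - A| = 1 + 2·13 = 27 (matches direct enumeration: 27).

|A - A| = 27


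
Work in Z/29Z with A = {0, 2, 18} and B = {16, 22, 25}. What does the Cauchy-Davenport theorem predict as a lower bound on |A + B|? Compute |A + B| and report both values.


Cauchy-Davenport: |A + B| ≥ min(p, |A| + |B| - 1) for A, B nonempty in Z/pZ.
|A| = 3, |B| = 3, p = 29.
CD lower bound = min(29, 3 + 3 - 1) = min(29, 5) = 5.
Compute A + B mod 29 directly:
a = 0: 0+16=16, 0+22=22, 0+25=25
a = 2: 2+16=18, 2+22=24, 2+25=27
a = 18: 18+16=5, 18+22=11, 18+25=14
A + B = {5, 11, 14, 16, 18, 22, 24, 25, 27}, so |A + B| = 9.
Verify: 9 ≥ 5? Yes ✓.

CD lower bound = 5, actual |A + B| = 9.


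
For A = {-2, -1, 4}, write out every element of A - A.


A - A = {a - a' : a, a' ∈ A}.
Compute a - a' for each ordered pair (a, a'):
a = -2: -2--2=0, -2--1=-1, -2-4=-6
a = -1: -1--2=1, -1--1=0, -1-4=-5
a = 4: 4--2=6, 4--1=5, 4-4=0
Collecting distinct values (and noting 0 appears from a-a):
A - A = {-6, -5, -1, 0, 1, 5, 6}
|A - A| = 7

A - A = {-6, -5, -1, 0, 1, 5, 6}


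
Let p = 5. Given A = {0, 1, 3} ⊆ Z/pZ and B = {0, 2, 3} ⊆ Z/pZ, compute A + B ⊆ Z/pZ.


Work in Z/5Z: reduce every sum a + b modulo 5.
Enumerate all 9 pairs:
a = 0: 0+0=0, 0+2=2, 0+3=3
a = 1: 1+0=1, 1+2=3, 1+3=4
a = 3: 3+0=3, 3+2=0, 3+3=1
Distinct residues collected: {0, 1, 2, 3, 4}
|A + B| = 5 (out of 5 total residues).

A + B = {0, 1, 2, 3, 4}


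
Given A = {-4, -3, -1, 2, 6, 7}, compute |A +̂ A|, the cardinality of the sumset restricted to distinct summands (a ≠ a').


Restricted sumset: A +̂ A = {a + a' : a ∈ A, a' ∈ A, a ≠ a'}.
Equivalently, take A + A and drop any sum 2a that is achievable ONLY as a + a for a ∈ A (i.e. sums representable only with equal summands).
Enumerate pairs (a, a') with a < a' (symmetric, so each unordered pair gives one sum; this covers all a ≠ a'):
  -4 + -3 = -7
  -4 + -1 = -5
  -4 + 2 = -2
  -4 + 6 = 2
  -4 + 7 = 3
  -3 + -1 = -4
  -3 + 2 = -1
  -3 + 6 = 3
  -3 + 7 = 4
  -1 + 2 = 1
  -1 + 6 = 5
  -1 + 7 = 6
  2 + 6 = 8
  2 + 7 = 9
  6 + 7 = 13
Collected distinct sums: {-7, -5, -4, -2, -1, 1, 2, 3, 4, 5, 6, 8, 9, 13}
|A +̂ A| = 14
(Reference bound: |A +̂ A| ≥ 2|A| - 3 for |A| ≥ 2, with |A| = 6 giving ≥ 9.)

|A +̂ A| = 14


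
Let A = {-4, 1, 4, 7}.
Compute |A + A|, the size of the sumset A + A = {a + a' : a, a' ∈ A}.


A + A = {a + a' : a, a' ∈ A}; |A| = 4.
General bounds: 2|A| - 1 ≤ |A + A| ≤ |A|(|A|+1)/2, i.e. 7 ≤ |A + A| ≤ 10.
Lower bound 2|A|-1 is attained iff A is an arithmetic progression.
Enumerate sums a + a' for a ≤ a' (symmetric, so this suffices):
a = -4: -4+-4=-8, -4+1=-3, -4+4=0, -4+7=3
a = 1: 1+1=2, 1+4=5, 1+7=8
a = 4: 4+4=8, 4+7=11
a = 7: 7+7=14
Distinct sums: {-8, -3, 0, 2, 3, 5, 8, 11, 14}
|A + A| = 9

|A + A| = 9


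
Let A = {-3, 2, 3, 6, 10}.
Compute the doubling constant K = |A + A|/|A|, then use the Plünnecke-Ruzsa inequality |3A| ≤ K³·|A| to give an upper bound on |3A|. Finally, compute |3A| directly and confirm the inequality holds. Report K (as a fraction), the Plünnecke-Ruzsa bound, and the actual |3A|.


|A| = 5.
Step 1: Compute A + A by enumerating all 25 pairs.
A + A = {-6, -1, 0, 3, 4, 5, 6, 7, 8, 9, 12, 13, 16, 20}, so |A + A| = 14.
Step 2: Doubling constant K = |A + A|/|A| = 14/5 = 14/5 ≈ 2.8000.
Step 3: Plünnecke-Ruzsa gives |3A| ≤ K³·|A| = (2.8000)³ · 5 ≈ 109.7600.
Step 4: Compute 3A = A + A + A directly by enumerating all triples (a,b,c) ∈ A³; |3A| = 27.
Step 5: Check 27 ≤ 109.7600? Yes ✓.

K = 14/5, Plünnecke-Ruzsa bound K³|A| ≈ 109.7600, |3A| = 27, inequality holds.


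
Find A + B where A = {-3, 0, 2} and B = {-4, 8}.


A + B = {a + b : a ∈ A, b ∈ B}.
Enumerate all |A|·|B| = 3·2 = 6 pairs (a, b) and collect distinct sums.
a = -3: -3+-4=-7, -3+8=5
a = 0: 0+-4=-4, 0+8=8
a = 2: 2+-4=-2, 2+8=10
Collecting distinct sums: A + B = {-7, -4, -2, 5, 8, 10}
|A + B| = 6

A + B = {-7, -4, -2, 5, 8, 10}


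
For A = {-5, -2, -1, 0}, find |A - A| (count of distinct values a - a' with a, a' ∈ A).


A - A = {a - a' : a, a' ∈ A}; |A| = 4.
Bounds: 2|A|-1 ≤ |A - A| ≤ |A|² - |A| + 1, i.e. 7 ≤ |A - A| ≤ 13.
Note: 0 ∈ A - A always (from a - a). The set is symmetric: if d ∈ A - A then -d ∈ A - A.
Enumerate nonzero differences d = a - a' with a > a' (then include -d):
Positive differences: {1, 2, 3, 4, 5}
Full difference set: {0} ∪ (positive diffs) ∪ (negative diffs).
|A - A| = 1 + 2·5 = 11 (matches direct enumeration: 11).

|A - A| = 11


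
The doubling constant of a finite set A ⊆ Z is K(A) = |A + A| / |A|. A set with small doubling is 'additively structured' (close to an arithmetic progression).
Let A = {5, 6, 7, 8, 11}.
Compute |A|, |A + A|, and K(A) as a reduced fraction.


|A| = 5.
Compute A + A by enumerating all 25 pairs.
A + A = {10, 11, 12, 13, 14, 15, 16, 17, 18, 19, 22}, so |A + A| = 11.
K = |A + A| / |A| = 11/5 (already in lowest terms) ≈ 2.2000.
Reference: AP of size 5 gives K = 9/5 ≈ 1.8000; a fully generic set of size 5 gives K ≈ 3.0000.

|A| = 5, |A + A| = 11, K = 11/5.


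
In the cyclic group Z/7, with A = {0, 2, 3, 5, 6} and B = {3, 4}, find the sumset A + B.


Work in Z/7Z: reduce every sum a + b modulo 7.
Enumerate all 10 pairs:
a = 0: 0+3=3, 0+4=4
a = 2: 2+3=5, 2+4=6
a = 3: 3+3=6, 3+4=0
a = 5: 5+3=1, 5+4=2
a = 6: 6+3=2, 6+4=3
Distinct residues collected: {0, 1, 2, 3, 4, 5, 6}
|A + B| = 7 (out of 7 total residues).

A + B = {0, 1, 2, 3, 4, 5, 6}


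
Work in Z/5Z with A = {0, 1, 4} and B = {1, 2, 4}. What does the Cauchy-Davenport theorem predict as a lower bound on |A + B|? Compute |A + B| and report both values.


Cauchy-Davenport: |A + B| ≥ min(p, |A| + |B| - 1) for A, B nonempty in Z/pZ.
|A| = 3, |B| = 3, p = 5.
CD lower bound = min(5, 3 + 3 - 1) = min(5, 5) = 5.
Compute A + B mod 5 directly:
a = 0: 0+1=1, 0+2=2, 0+4=4
a = 1: 1+1=2, 1+2=3, 1+4=0
a = 4: 4+1=0, 4+2=1, 4+4=3
A + B = {0, 1, 2, 3, 4}, so |A + B| = 5.
Verify: 5 ≥ 5? Yes ✓.

CD lower bound = 5, actual |A + B| = 5.


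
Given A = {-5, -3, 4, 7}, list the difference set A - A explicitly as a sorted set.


A - A = {a - a' : a, a' ∈ A}.
Compute a - a' for each ordered pair (a, a'):
a = -5: -5--5=0, -5--3=-2, -5-4=-9, -5-7=-12
a = -3: -3--5=2, -3--3=0, -3-4=-7, -3-7=-10
a = 4: 4--5=9, 4--3=7, 4-4=0, 4-7=-3
a = 7: 7--5=12, 7--3=10, 7-4=3, 7-7=0
Collecting distinct values (and noting 0 appears from a-a):
A - A = {-12, -10, -9, -7, -3, -2, 0, 2, 3, 7, 9, 10, 12}
|A - A| = 13

A - A = {-12, -10, -9, -7, -3, -2, 0, 2, 3, 7, 9, 10, 12}


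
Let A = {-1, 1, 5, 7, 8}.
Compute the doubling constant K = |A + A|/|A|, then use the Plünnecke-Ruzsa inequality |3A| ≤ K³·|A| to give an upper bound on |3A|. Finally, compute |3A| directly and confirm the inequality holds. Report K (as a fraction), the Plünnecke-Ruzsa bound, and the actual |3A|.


|A| = 5.
Step 1: Compute A + A by enumerating all 25 pairs.
A + A = {-2, 0, 2, 4, 6, 7, 8, 9, 10, 12, 13, 14, 15, 16}, so |A + A| = 14.
Step 2: Doubling constant K = |A + A|/|A| = 14/5 = 14/5 ≈ 2.8000.
Step 3: Plünnecke-Ruzsa gives |3A| ≤ K³·|A| = (2.8000)³ · 5 ≈ 109.7600.
Step 4: Compute 3A = A + A + A directly by enumerating all triples (a,b,c) ∈ A³; |3A| = 24.
Step 5: Check 24 ≤ 109.7600? Yes ✓.

K = 14/5, Plünnecke-Ruzsa bound K³|A| ≈ 109.7600, |3A| = 24, inequality holds.


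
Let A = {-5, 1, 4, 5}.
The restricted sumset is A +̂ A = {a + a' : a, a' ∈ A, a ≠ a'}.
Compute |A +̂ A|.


Restricted sumset: A +̂ A = {a + a' : a ∈ A, a' ∈ A, a ≠ a'}.
Equivalently, take A + A and drop any sum 2a that is achievable ONLY as a + a for a ∈ A (i.e. sums representable only with equal summands).
Enumerate pairs (a, a') with a < a' (symmetric, so each unordered pair gives one sum; this covers all a ≠ a'):
  -5 + 1 = -4
  -5 + 4 = -1
  -5 + 5 = 0
  1 + 4 = 5
  1 + 5 = 6
  4 + 5 = 9
Collected distinct sums: {-4, -1, 0, 5, 6, 9}
|A +̂ A| = 6
(Reference bound: |A +̂ A| ≥ 2|A| - 3 for |A| ≥ 2, with |A| = 4 giving ≥ 5.)

|A +̂ A| = 6


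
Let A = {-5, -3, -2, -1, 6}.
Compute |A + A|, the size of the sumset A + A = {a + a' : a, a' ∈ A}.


A + A = {a + a' : a, a' ∈ A}; |A| = 5.
General bounds: 2|A| - 1 ≤ |A + A| ≤ |A|(|A|+1)/2, i.e. 9 ≤ |A + A| ≤ 15.
Lower bound 2|A|-1 is attained iff A is an arithmetic progression.
Enumerate sums a + a' for a ≤ a' (symmetric, so this suffices):
a = -5: -5+-5=-10, -5+-3=-8, -5+-2=-7, -5+-1=-6, -5+6=1
a = -3: -3+-3=-6, -3+-2=-5, -3+-1=-4, -3+6=3
a = -2: -2+-2=-4, -2+-1=-3, -2+6=4
a = -1: -1+-1=-2, -1+6=5
a = 6: 6+6=12
Distinct sums: {-10, -8, -7, -6, -5, -4, -3, -2, 1, 3, 4, 5, 12}
|A + A| = 13

|A + A| = 13


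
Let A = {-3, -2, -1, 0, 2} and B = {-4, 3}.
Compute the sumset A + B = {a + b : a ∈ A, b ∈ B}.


A + B = {a + b : a ∈ A, b ∈ B}.
Enumerate all |A|·|B| = 5·2 = 10 pairs (a, b) and collect distinct sums.
a = -3: -3+-4=-7, -3+3=0
a = -2: -2+-4=-6, -2+3=1
a = -1: -1+-4=-5, -1+3=2
a = 0: 0+-4=-4, 0+3=3
a = 2: 2+-4=-2, 2+3=5
Collecting distinct sums: A + B = {-7, -6, -5, -4, -2, 0, 1, 2, 3, 5}
|A + B| = 10

A + B = {-7, -6, -5, -4, -2, 0, 1, 2, 3, 5}


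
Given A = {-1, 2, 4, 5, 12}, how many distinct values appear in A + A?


A + A = {a + a' : a, a' ∈ A}; |A| = 5.
General bounds: 2|A| - 1 ≤ |A + A| ≤ |A|(|A|+1)/2, i.e. 9 ≤ |A + A| ≤ 15.
Lower bound 2|A|-1 is attained iff A is an arithmetic progression.
Enumerate sums a + a' for a ≤ a' (symmetric, so this suffices):
a = -1: -1+-1=-2, -1+2=1, -1+4=3, -1+5=4, -1+12=11
a = 2: 2+2=4, 2+4=6, 2+5=7, 2+12=14
a = 4: 4+4=8, 4+5=9, 4+12=16
a = 5: 5+5=10, 5+12=17
a = 12: 12+12=24
Distinct sums: {-2, 1, 3, 4, 6, 7, 8, 9, 10, 11, 14, 16, 17, 24}
|A + A| = 14

|A + A| = 14


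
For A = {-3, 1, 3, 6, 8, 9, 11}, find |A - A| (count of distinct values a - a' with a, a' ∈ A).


A - A = {a - a' : a, a' ∈ A}; |A| = 7.
Bounds: 2|A|-1 ≤ |A - A| ≤ |A|² - |A| + 1, i.e. 13 ≤ |A - A| ≤ 43.
Note: 0 ∈ A - A always (from a - a). The set is symmetric: if d ∈ A - A then -d ∈ A - A.
Enumerate nonzero differences d = a - a' with a > a' (then include -d):
Positive differences: {1, 2, 3, 4, 5, 6, 7, 8, 9, 10, 11, 12, 14}
Full difference set: {0} ∪ (positive diffs) ∪ (negative diffs).
|A - A| = 1 + 2·13 = 27 (matches direct enumeration: 27).

|A - A| = 27


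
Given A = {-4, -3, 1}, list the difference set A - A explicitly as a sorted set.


A - A = {a - a' : a, a' ∈ A}.
Compute a - a' for each ordered pair (a, a'):
a = -4: -4--4=0, -4--3=-1, -4-1=-5
a = -3: -3--4=1, -3--3=0, -3-1=-4
a = 1: 1--4=5, 1--3=4, 1-1=0
Collecting distinct values (and noting 0 appears from a-a):
A - A = {-5, -4, -1, 0, 1, 4, 5}
|A - A| = 7

A - A = {-5, -4, -1, 0, 1, 4, 5}


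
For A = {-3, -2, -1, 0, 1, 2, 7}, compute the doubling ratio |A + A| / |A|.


|A| = 7.
Compute A + A by enumerating all 49 pairs.
A + A = {-6, -5, -4, -3, -2, -1, 0, 1, 2, 3, 4, 5, 6, 7, 8, 9, 14}, so |A + A| = 17.
K = |A + A| / |A| = 17/7 (already in lowest terms) ≈ 2.4286.
Reference: AP of size 7 gives K = 13/7 ≈ 1.8571; a fully generic set of size 7 gives K ≈ 4.0000.

|A| = 7, |A + A| = 17, K = 17/7.


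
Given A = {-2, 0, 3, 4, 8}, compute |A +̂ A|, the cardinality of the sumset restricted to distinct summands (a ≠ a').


Restricted sumset: A +̂ A = {a + a' : a ∈ A, a' ∈ A, a ≠ a'}.
Equivalently, take A + A and drop any sum 2a that is achievable ONLY as a + a for a ∈ A (i.e. sums representable only with equal summands).
Enumerate pairs (a, a') with a < a' (symmetric, so each unordered pair gives one sum; this covers all a ≠ a'):
  -2 + 0 = -2
  -2 + 3 = 1
  -2 + 4 = 2
  -2 + 8 = 6
  0 + 3 = 3
  0 + 4 = 4
  0 + 8 = 8
  3 + 4 = 7
  3 + 8 = 11
  4 + 8 = 12
Collected distinct sums: {-2, 1, 2, 3, 4, 6, 7, 8, 11, 12}
|A +̂ A| = 10
(Reference bound: |A +̂ A| ≥ 2|A| - 3 for |A| ≥ 2, with |A| = 5 giving ≥ 7.)

|A +̂ A| = 10


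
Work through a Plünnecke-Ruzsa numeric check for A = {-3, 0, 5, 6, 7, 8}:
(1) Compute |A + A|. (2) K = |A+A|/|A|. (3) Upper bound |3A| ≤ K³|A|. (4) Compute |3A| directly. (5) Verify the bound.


|A| = 6.
Step 1: Compute A + A by enumerating all 36 pairs.
A + A = {-6, -3, 0, 2, 3, 4, 5, 6, 7, 8, 10, 11, 12, 13, 14, 15, 16}, so |A + A| = 17.
Step 2: Doubling constant K = |A + A|/|A| = 17/6 = 17/6 ≈ 2.8333.
Step 3: Plünnecke-Ruzsa gives |3A| ≤ K³·|A| = (2.8333)³ · 6 ≈ 136.4722.
Step 4: Compute 3A = A + A + A directly by enumerating all triples (a,b,c) ∈ A³; |3A| = 29.
Step 5: Check 29 ≤ 136.4722? Yes ✓.

K = 17/6, Plünnecke-Ruzsa bound K³|A| ≈ 136.4722, |3A| = 29, inequality holds.


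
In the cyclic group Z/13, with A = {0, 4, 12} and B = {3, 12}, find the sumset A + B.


Work in Z/13Z: reduce every sum a + b modulo 13.
Enumerate all 6 pairs:
a = 0: 0+3=3, 0+12=12
a = 4: 4+3=7, 4+12=3
a = 12: 12+3=2, 12+12=11
Distinct residues collected: {2, 3, 7, 11, 12}
|A + B| = 5 (out of 13 total residues).

A + B = {2, 3, 7, 11, 12}


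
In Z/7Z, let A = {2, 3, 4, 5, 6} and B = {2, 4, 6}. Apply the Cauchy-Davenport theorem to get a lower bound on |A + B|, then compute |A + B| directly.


Cauchy-Davenport: |A + B| ≥ min(p, |A| + |B| - 1) for A, B nonempty in Z/pZ.
|A| = 5, |B| = 3, p = 7.
CD lower bound = min(7, 5 + 3 - 1) = min(7, 7) = 7.
Compute A + B mod 7 directly:
a = 2: 2+2=4, 2+4=6, 2+6=1
a = 3: 3+2=5, 3+4=0, 3+6=2
a = 4: 4+2=6, 4+4=1, 4+6=3
a = 5: 5+2=0, 5+4=2, 5+6=4
a = 6: 6+2=1, 6+4=3, 6+6=5
A + B = {0, 1, 2, 3, 4, 5, 6}, so |A + B| = 7.
Verify: 7 ≥ 7? Yes ✓.

CD lower bound = 7, actual |A + B| = 7.


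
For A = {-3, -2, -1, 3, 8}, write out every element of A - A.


A - A = {a - a' : a, a' ∈ A}.
Compute a - a' for each ordered pair (a, a'):
a = -3: -3--3=0, -3--2=-1, -3--1=-2, -3-3=-6, -3-8=-11
a = -2: -2--3=1, -2--2=0, -2--1=-1, -2-3=-5, -2-8=-10
a = -1: -1--3=2, -1--2=1, -1--1=0, -1-3=-4, -1-8=-9
a = 3: 3--3=6, 3--2=5, 3--1=4, 3-3=0, 3-8=-5
a = 8: 8--3=11, 8--2=10, 8--1=9, 8-3=5, 8-8=0
Collecting distinct values (and noting 0 appears from a-a):
A - A = {-11, -10, -9, -6, -5, -4, -2, -1, 0, 1, 2, 4, 5, 6, 9, 10, 11}
|A - A| = 17

A - A = {-11, -10, -9, -6, -5, -4, -2, -1, 0, 1, 2, 4, 5, 6, 9, 10, 11}


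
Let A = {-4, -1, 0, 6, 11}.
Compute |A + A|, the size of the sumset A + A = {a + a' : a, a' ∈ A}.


A + A = {a + a' : a, a' ∈ A}; |A| = 5.
General bounds: 2|A| - 1 ≤ |A + A| ≤ |A|(|A|+1)/2, i.e. 9 ≤ |A + A| ≤ 15.
Lower bound 2|A|-1 is attained iff A is an arithmetic progression.
Enumerate sums a + a' for a ≤ a' (symmetric, so this suffices):
a = -4: -4+-4=-8, -4+-1=-5, -4+0=-4, -4+6=2, -4+11=7
a = -1: -1+-1=-2, -1+0=-1, -1+6=5, -1+11=10
a = 0: 0+0=0, 0+6=6, 0+11=11
a = 6: 6+6=12, 6+11=17
a = 11: 11+11=22
Distinct sums: {-8, -5, -4, -2, -1, 0, 2, 5, 6, 7, 10, 11, 12, 17, 22}
|A + A| = 15

|A + A| = 15


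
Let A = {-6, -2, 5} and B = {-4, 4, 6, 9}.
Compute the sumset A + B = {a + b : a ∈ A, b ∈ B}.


A + B = {a + b : a ∈ A, b ∈ B}.
Enumerate all |A|·|B| = 3·4 = 12 pairs (a, b) and collect distinct sums.
a = -6: -6+-4=-10, -6+4=-2, -6+6=0, -6+9=3
a = -2: -2+-4=-6, -2+4=2, -2+6=4, -2+9=7
a = 5: 5+-4=1, 5+4=9, 5+6=11, 5+9=14
Collecting distinct sums: A + B = {-10, -6, -2, 0, 1, 2, 3, 4, 7, 9, 11, 14}
|A + B| = 12

A + B = {-10, -6, -2, 0, 1, 2, 3, 4, 7, 9, 11, 14}


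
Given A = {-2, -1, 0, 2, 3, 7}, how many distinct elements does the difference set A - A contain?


A - A = {a - a' : a, a' ∈ A}; |A| = 6.
Bounds: 2|A|-1 ≤ |A - A| ≤ |A|² - |A| + 1, i.e. 11 ≤ |A - A| ≤ 31.
Note: 0 ∈ A - A always (from a - a). The set is symmetric: if d ∈ A - A then -d ∈ A - A.
Enumerate nonzero differences d = a - a' with a > a' (then include -d):
Positive differences: {1, 2, 3, 4, 5, 7, 8, 9}
Full difference set: {0} ∪ (positive diffs) ∪ (negative diffs).
|A - A| = 1 + 2·8 = 17 (matches direct enumeration: 17).

|A - A| = 17
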